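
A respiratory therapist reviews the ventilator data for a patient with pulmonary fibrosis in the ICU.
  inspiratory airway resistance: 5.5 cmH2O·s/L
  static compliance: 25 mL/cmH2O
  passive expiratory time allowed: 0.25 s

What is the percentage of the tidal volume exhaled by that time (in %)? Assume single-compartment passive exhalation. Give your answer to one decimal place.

83.8

τ = R × C = 5.5 × 25 mL/cmH2O = 5.5 × 0.025 L/cmH2O = 0.1375 s.
Passive exhalation: V(t)/V₀ = e^(−t/τ) = e^(−0.25/0.1375) = 0.1623.
Fraction exhaled = 1 − 0.1623 = 0.8377 → 83.77%.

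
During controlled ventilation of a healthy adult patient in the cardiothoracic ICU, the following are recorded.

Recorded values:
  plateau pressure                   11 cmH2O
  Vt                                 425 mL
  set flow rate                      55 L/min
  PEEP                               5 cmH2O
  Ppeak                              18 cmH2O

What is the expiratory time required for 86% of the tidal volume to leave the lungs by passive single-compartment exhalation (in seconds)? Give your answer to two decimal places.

1.06

Flow: 55 L/min ÷ 60 = 0.9167 L/s.
R = (PIP − Pplat)/V̇ = (18 − 11) / 0.9167 = 7.0/0.9167 = 7.636 cmH2O·s/L.
C = Vt/(Pplat − PEEP) = 425.0 / (11 − 5) = 425.0/6.0 = 70.833 mL/cmH2O.
τ = R × C = 7.636 × 0.07083 L/cmH2O = 0.5409 s.
t = −τ·ln(1 − 0.86) = −0.5409·ln(0.14) = 1.063 s.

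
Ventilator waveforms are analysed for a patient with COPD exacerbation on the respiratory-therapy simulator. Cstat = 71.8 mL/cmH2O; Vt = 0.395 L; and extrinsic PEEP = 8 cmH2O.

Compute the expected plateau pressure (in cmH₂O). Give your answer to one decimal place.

13.5

Pplat = PEEP + Vt / Cstat = 8 + 395 / 71.8 = 8 + 5.501 = 13.501 cmH2O.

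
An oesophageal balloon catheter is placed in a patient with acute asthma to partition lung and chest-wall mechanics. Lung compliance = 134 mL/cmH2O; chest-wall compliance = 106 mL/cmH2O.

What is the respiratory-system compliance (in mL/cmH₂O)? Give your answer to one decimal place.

59.2

Lung and chest wall are elastances in series: 1/Crs = 1/CL + 1/Ccw.
1/Crs = 1/134 + 1/106 = 0.0169.
Crs = 59.172 mL/cmH2O.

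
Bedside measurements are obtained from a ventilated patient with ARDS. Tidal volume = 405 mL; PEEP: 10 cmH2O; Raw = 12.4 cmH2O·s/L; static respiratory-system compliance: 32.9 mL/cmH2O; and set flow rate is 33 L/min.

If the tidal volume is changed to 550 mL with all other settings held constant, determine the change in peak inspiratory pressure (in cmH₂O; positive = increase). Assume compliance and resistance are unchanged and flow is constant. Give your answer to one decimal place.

PIP = Vt/C + R·V̇ + PEEP (constant-flow equation of motion).
Only the elastic term changes: ΔPIP = ΔVt / C = (550 − 405) / 32.9 = 4.407 cmH2O.

4.4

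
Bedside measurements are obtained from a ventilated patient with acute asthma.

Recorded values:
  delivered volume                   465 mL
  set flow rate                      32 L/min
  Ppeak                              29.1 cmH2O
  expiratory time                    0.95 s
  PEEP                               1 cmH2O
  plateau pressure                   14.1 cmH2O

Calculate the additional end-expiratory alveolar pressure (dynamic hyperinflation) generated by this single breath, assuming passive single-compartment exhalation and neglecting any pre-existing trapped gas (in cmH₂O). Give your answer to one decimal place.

5.1

Flow: 32 L/min ÷ 60 = 0.5333 L/s.
R = (PIP − Pplat)/V̇ = (29.1 − 14.1) / 0.5333 = 15.0/0.5333 = 28.127 cmH2O·s/L.
C = Vt/(Pplat − PEEP) = 465.0 / (14.1 − 1) = 465.0/13.1 = 35.496 mL/cmH2O.
τ = R × C = 28.127 × 0.0355 L/cmH2O = 0.9985 s.
Fraction remaining = e^(−Te/τ) = e^(−0.95/0.9985) = 0.3862; trapped volume = 465.0 × 0.3862 = 179.58 mL.
Additional alveolar pressure from trapping ≈ V_trapped / C = 179.58 / 35.496 = 5.059 cmH2O.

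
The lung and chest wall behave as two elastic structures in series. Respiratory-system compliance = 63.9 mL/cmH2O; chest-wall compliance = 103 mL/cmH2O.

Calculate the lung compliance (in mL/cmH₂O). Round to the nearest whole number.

168

1/CL = 1/Crs − 1/Ccw.
1/CL = 1/63.9 − 1/103 = 0.005941.
CL = 168.32 mL/cmH2O.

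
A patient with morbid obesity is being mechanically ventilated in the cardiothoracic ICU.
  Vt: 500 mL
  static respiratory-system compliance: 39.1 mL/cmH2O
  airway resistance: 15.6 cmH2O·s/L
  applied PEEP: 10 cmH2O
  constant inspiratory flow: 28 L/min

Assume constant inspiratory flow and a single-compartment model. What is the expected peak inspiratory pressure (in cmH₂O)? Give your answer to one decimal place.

Flow: 28 L/min ÷ 60 = 0.4667 L/s.
Equation of motion (constant flow): PIP = Vt/C + R·V̇ + PEEP.
PIP = 500/39.1 + 15.6×0.4667 + 10 = 12.788 + 7.281 + 10 = 30.069 cmH2O.

30.1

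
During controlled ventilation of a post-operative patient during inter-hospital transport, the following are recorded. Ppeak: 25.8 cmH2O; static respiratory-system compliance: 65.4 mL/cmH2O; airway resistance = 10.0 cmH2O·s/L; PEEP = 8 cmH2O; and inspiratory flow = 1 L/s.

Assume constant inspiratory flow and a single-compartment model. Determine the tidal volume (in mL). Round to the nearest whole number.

510

Equation of motion (constant flow): PIP = Vt/C + R·V̇ + PEEP.
Vt/C = PIP − R·V̇ − PEEP = 25.8 − 10.0 − 8 = 7.8 cmH2O.
Vt = C × 7.8 = 65.4 × 7.8 = 510.12 mL.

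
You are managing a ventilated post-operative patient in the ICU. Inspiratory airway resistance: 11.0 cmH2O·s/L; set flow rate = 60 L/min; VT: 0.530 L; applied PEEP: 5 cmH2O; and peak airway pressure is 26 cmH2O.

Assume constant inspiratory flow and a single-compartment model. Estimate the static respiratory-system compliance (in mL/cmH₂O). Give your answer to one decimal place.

Flow: 60 L/min ÷ 60 = 1 L/s.
Equation of motion (constant flow): PIP = Vt/C + R·V̇ + PEEP.
Vt/C = PIP − R·V̇ − PEEP = 26 − 11.0×1 − 5 = 26 − 11.0 − 5 = 10.0 cmH2O.
C = Vt / 10.0 = 530 / 10.0 = 53.0 mL/cmH2O.

53.0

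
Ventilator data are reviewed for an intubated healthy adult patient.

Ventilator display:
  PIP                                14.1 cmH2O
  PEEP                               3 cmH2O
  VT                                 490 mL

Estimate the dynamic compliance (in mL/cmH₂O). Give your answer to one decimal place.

44.1

Dynamic compliance = Vt / (PIP − PEEP) = 490 / (14.1 − 3) = 490 / 11.1 = 44.144 mL/cmH2O.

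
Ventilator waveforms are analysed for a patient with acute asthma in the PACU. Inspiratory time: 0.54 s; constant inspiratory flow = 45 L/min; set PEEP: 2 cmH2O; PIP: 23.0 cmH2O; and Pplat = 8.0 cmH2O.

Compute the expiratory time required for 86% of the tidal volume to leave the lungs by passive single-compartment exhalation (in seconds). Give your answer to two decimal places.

2.65

Flow: 45 L/min ÷ 60 = 0.75 L/s.
Vt = flow × Ti = 0.75 L/s × 0.54 s × 1000 mL/L = 405.0 mL.
R = (PIP − Pplat)/V̇ = (23.0 − 8.0) / 0.75 = 15.0/0.75 = 20.0 cmH2O·s/L.
C = Vt/(Pplat − PEEP) = 405.0 / (8.0 − 2) = 405.0/6.0 = 67.5 mL/cmH2O.
τ = R × C = 20.0 × 0.0675 L/cmH2O = 1.35 s.
t = −τ·ln(1 − 0.86) = −1.35·ln(0.14) = 2.654 s.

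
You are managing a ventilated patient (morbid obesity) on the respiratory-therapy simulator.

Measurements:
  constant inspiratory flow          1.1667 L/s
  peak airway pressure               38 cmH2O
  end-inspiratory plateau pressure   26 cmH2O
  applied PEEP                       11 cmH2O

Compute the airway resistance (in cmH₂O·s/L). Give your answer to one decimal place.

10.3

Raw = (PIP − Pplat) / flow = (38 − 26) / 1.1667 = 12.0 / 1.1667 = 10.285 cmH2O·s/L.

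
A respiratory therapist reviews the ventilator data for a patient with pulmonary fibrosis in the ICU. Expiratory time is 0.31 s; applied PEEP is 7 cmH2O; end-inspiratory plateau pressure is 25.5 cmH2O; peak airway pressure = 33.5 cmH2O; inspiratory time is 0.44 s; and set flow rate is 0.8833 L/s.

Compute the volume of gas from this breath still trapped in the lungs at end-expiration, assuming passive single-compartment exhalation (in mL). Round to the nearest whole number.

76

Vt = flow × Ti = 0.8833 L/s × 0.44 s × 1000 mL/L = 388.65 mL.
R = (PIP − Pplat)/V̇ = (33.5 − 25.5) / 0.8833 = 8.0/0.8833 = 9.057 cmH2O·s/L.
C = Vt/(Pplat − PEEP) = 388.65 / (25.5 − 7) = 388.65/18.5 = 21.008 mL/cmH2O.
τ = R × C = 9.057 × 0.02101 L/cmH2O = 0.1903 s.
Fraction remaining = e^(−Te/τ) = e^(−0.31/0.1903) = 0.1961.
Trapped volume = 388.65 × 0.1961 = 76.214 mL.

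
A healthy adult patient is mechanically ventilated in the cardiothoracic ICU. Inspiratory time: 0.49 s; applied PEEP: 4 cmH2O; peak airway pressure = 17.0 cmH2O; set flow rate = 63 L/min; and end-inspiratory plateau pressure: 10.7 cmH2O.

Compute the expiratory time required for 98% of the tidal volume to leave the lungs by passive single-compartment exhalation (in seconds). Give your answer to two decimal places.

1.80

Flow: 63 L/min ÷ 60 = 1.05 L/s.
Vt = flow × Ti = 1.05 L/s × 0.49 s × 1000 mL/L = 514.5 mL.
R = (PIP − Pplat)/V̇ = (17.0 − 10.7) / 1.05 = 6.3/1.05 = 6.0 cmH2O·s/L.
C = Vt/(Pplat − PEEP) = 514.5 / (10.7 − 4) = 514.5/6.7 = 76.791 mL/cmH2O.
τ = R × C = 6.0 × 0.07679 L/cmH2O = 0.4607 s.
t = −τ·ln(1 − 0.98) = −0.4607·ln(0.02) = 1.802 s.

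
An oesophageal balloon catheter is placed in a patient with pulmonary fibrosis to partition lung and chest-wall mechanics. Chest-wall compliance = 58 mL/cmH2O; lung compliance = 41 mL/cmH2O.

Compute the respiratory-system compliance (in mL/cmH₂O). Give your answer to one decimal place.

24.0

Lung and chest wall are elastances in series: 1/Crs = 1/CL + 1/Ccw.
1/Crs = 1/41 + 1/58 = 0.04163.
Crs = 24.021 mL/cmH2O.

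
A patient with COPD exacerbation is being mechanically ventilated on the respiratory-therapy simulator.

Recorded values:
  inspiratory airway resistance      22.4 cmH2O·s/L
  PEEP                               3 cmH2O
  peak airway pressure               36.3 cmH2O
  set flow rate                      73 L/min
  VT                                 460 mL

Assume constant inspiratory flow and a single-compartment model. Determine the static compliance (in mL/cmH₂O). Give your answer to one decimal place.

Flow: 73 L/min ÷ 60 = 1.2167 L/s.
Equation of motion (constant flow): PIP = Vt/C + R·V̇ + PEEP.
Vt/C = PIP − R·V̇ − PEEP = 36.3 − 22.4×1.2167 − 3 = 36.3 − 27.254 − 3 = 6.046 cmH2O.
C = Vt / 6.046 = 460 / 6.046 = 76.083 mL/cmH2O.

76.1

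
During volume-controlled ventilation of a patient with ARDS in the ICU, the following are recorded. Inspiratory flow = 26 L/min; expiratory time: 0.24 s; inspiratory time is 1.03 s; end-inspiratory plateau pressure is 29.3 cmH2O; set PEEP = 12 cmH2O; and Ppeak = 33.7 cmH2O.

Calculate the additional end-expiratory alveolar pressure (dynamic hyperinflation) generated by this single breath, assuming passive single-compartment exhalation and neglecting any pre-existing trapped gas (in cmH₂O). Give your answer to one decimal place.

Flow: 26 L/min ÷ 60 = 0.4333 L/s.
Vt = flow × Ti = 0.4333 L/s × 1.03 s × 1000 mL/L = 446.3 mL.
R = (PIP − Pplat)/V̇ = (33.7 − 29.3) / 0.4333 = 4.4/0.4333 = 10.155 cmH2O·s/L.
C = Vt/(Pplat − PEEP) = 446.3 / (29.3 − 12) = 446.3/17.3 = 25.798 mL/cmH2O.
τ = R × C = 10.155 × 0.0258 L/cmH2O = 0.262 s.
Fraction remaining = e^(−Te/τ) = e^(−0.24/0.262) = 0.4001; trapped volume = 446.3 × 0.4001 = 178.56 mL.
Additional alveolar pressure from trapping ≈ V_trapped / C = 178.56 / 25.798 = 6.921 cmH2O.

6.9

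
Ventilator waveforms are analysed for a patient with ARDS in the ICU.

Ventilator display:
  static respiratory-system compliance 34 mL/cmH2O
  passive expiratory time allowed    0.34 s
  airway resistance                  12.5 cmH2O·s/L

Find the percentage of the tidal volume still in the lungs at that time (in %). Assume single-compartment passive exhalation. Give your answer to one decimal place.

τ = R × C = 12.5 × 34 mL/cmH2O = 12.5 × 0.034 L/cmH2O = 0.425 s.
Passive exhalation: V(t)/V₀ = e^(−t/τ) = e^(−0.34/0.425) = 0.4493.
Fraction remaining = 0.4493 → 44.93%.

44.9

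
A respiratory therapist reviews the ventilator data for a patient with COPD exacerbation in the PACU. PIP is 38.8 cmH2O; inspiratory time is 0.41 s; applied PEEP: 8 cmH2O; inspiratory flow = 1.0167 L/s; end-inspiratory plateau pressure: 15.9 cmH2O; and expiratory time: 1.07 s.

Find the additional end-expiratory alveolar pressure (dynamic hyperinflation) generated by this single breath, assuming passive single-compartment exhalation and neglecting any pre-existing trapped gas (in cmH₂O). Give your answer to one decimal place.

Vt = flow × Ti = 1.0167 L/s × 0.41 s × 1000 mL/L = 416.85 mL.
R = (PIP − Pplat)/V̇ = (38.8 − 15.9) / 1.0167 = 22.9/1.0167 = 22.524 cmH2O·s/L.
C = Vt/(Pplat − PEEP) = 416.85 / (15.9 − 8) = 416.85/7.9 = 52.766 mL/cmH2O.
τ = R × C = 22.524 × 0.05277 L/cmH2O = 1.189 s.
Fraction remaining = e^(−Te/τ) = e^(−1.07/1.189) = 0.4066; trapped volume = 416.85 × 0.4066 = 169.49 mL.
Additional alveolar pressure from trapping ≈ V_trapped / C = 169.49 / 52.766 = 3.212 cmH2O.

3.2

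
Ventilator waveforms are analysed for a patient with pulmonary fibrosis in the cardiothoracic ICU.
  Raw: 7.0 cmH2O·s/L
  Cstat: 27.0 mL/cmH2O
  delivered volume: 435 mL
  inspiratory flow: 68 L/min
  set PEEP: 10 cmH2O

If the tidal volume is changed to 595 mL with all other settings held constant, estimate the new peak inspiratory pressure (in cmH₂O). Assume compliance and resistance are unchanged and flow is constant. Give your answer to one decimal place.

Flow: 68 L/min ÷ 60 = 1.1333 L/s.
PIP = Vt/C + R·V̇ + PEEP (constant-flow equation of motion).
Only the elastic term changes: ΔPIP = ΔVt / C = (595 − 435) / 27.0 = 5.926 cmH2O.
Original PIP = 435/27.0 + 7.0×1.1333 + 10 = 34.044 cmH2O; new PIP = 34.044 + (5.926) = 39.97 cmH2O.

40.0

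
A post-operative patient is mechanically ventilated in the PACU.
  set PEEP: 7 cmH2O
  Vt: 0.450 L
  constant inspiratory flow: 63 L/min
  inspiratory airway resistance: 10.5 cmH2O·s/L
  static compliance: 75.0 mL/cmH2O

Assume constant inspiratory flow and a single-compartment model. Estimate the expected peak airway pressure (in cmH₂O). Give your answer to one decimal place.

24.0

Flow: 63 L/min ÷ 60 = 1.05 L/s.
Equation of motion (constant flow): PIP = Vt/C + R·V̇ + PEEP.
PIP = 450/75.0 + 10.5×1.05 + 7 = 6.0 + 11.025 + 7 = 24.025 cmH2O.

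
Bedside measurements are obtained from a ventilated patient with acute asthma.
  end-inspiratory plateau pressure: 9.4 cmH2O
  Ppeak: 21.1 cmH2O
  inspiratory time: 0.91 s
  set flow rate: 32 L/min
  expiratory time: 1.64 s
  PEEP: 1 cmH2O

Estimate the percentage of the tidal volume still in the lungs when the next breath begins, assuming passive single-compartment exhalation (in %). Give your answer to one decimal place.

Flow: 32 L/min ÷ 60 = 0.5333 L/s.
Vt = flow × Ti = 0.5333 L/s × 0.91 s × 1000 mL/L = 485.3 mL.
R = (PIP − Pplat)/V̇ = (21.1 − 9.4) / 0.5333 = 11.7/0.5333 = 21.939 cmH2O·s/L.
C = Vt/(Pplat − PEEP) = 485.3 / (9.4 − 1) = 485.3/8.4 = 57.774 mL/cmH2O.
τ = R × C = 21.939 × 0.05777 L/cmH2O = 1.267 s.
Fraction remaining at end-expiration = e^(−Te/τ) = e^(−1.64/1.267) = 0.2741 → 27.41%.

27.4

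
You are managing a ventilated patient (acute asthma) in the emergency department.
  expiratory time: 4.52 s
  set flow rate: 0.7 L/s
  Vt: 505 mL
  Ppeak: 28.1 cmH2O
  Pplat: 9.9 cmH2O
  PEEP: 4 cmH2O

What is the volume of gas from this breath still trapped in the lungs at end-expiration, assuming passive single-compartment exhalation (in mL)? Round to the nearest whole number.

66

R = (PIP − Pplat)/V̇ = (28.1 − 9.9) / 0.7 = 18.2/0.7 = 26.0 cmH2O·s/L.
C = Vt/(Pplat − PEEP) = 505.0 / (9.9 − 4) = 505.0/5.9 = 85.593 mL/cmH2O.
τ = R × C = 26.0 × 0.08559 L/cmH2O = 2.225 s.
Fraction remaining = e^(−Te/τ) = e^(−4.52/2.225) = 0.1311.
Trapped volume = 505.0 × 0.1311 = 66.206 mL.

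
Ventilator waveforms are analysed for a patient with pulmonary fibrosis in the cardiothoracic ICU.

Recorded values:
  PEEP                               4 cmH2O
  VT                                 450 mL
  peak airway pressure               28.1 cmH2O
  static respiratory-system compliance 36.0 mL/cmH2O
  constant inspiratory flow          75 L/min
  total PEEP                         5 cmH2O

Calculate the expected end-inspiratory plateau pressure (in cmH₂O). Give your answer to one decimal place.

End-expiratory occlusion gives total PEEP = 5 cmH2O (intrinsic PEEP = 5 − 4 = 1). Use total PEEP for the elastic gradient.
Pplat = PEEPtotal + Vt / Cstat = 5 + 450 / 36.0 = 5 + 12.5 = 17.5 cmH2O.

17.5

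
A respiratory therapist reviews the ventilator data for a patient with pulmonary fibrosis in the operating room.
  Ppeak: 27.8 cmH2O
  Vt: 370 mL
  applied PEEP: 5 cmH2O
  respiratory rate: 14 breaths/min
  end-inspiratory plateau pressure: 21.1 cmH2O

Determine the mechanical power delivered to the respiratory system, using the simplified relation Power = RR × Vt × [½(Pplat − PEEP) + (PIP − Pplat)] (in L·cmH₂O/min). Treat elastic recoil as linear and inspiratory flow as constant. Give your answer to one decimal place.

76.4

Per-breath work = Vt × [½(Pplat−PEEP) + (PIP−Pplat)] = 0.370 × [0.5×16.1 + 6.7] = 0.370 × 14.75 = 5.458 L·cmH2O.
Power = 14 × 5.458 = 76.412 L·cmH2O/min.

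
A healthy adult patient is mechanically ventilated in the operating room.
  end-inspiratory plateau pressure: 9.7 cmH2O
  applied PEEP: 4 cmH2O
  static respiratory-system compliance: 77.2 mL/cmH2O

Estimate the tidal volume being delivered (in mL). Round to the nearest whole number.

440

Vt = Cstat × (Pplat − PEEP) = 77.2 × (9.7 − 4) = 77.2 × 5.7 = 440.04 mL.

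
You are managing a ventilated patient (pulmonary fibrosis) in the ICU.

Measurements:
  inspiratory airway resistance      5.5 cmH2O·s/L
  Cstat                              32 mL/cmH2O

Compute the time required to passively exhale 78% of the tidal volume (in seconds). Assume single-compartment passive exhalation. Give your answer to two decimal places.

τ = R × C = 5.5 × 32 mL/cmH2O = 5.5 × 0.032 L/cmH2O = 0.176 s.
Exhaled fraction f = 1 − e^(−t/τ) → t = −τ·ln(1 − f) = −0.176·ln(0.22) = 0.2665 s.

0.27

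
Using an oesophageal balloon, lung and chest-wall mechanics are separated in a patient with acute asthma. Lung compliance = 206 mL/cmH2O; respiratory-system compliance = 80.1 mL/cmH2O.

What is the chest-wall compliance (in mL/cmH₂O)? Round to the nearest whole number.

1/Ccw = 1/Crs − 1/CL.
1/Ccw = 1/80.1 − 1/206 = 0.00763.
Ccw = 131.06 mL/cmH2O.

131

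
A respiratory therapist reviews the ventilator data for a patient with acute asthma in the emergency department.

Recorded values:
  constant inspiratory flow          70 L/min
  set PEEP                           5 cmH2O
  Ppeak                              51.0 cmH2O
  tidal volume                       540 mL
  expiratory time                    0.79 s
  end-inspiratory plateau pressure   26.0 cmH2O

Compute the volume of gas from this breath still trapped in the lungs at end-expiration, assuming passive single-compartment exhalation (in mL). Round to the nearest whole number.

Flow: 70 L/min ÷ 60 = 1.1667 L/s.
R = (PIP − Pplat)/V̇ = (51.0 − 26.0) / 1.1667 = 25.0/1.1667 = 21.428 cmH2O·s/L.
C = Vt/(Pplat − PEEP) = 540.0 / (26.0 − 5) = 540.0/21.0 = 25.714 mL/cmH2O.
τ = R × C = 21.428 × 0.02571 L/cmH2O = 0.5509 s.
Fraction remaining = e^(−Te/τ) = e^(−0.79/0.5509) = 0.2383.
Trapped volume = 540.0 × 0.2383 = 128.68 mL.

129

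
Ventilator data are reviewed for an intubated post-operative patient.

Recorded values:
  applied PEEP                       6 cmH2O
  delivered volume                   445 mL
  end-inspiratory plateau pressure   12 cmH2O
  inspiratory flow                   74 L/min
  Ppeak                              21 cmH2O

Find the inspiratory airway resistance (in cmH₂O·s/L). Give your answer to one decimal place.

Flow: 74 L/min ÷ 60 = 1.2333 L/s.
Raw = (PIP − Pplat) / flow = (21 − 12) / 1.2333 = 9.0 / 1.2333 = 7.297 cmH2O·s/L.

7.3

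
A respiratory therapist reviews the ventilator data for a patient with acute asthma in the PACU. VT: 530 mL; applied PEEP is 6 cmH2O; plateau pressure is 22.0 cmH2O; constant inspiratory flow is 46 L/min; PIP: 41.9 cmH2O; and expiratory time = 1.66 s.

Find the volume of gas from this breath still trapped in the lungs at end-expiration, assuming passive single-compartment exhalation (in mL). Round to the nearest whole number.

Flow: 46 L/min ÷ 60 = 0.7667 L/s.
R = (PIP − Pplat)/V̇ = (41.9 − 22.0) / 0.7667 = 19.9/0.7667 = 25.955 cmH2O·s/L.
C = Vt/(Pplat − PEEP) = 530.0 / (22.0 − 6) = 530.0/16.0 = 33.125 mL/cmH2O.
τ = R × C = 25.955 × 0.03313 L/cmH2O = 0.8599 s.
Fraction remaining = e^(−Te/τ) = e^(−1.66/0.8599) = 0.1451.
Trapped volume = 530.0 × 0.1451 = 76.903 mL.

77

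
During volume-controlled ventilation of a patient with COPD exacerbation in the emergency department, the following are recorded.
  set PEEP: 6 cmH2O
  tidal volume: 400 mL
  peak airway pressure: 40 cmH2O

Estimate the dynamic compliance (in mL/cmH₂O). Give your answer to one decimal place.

11.8

Dynamic compliance = Vt / (PIP − PEEP) = 400 / (40 − 6) = 400 / 34.0 = 11.765 mL/cmH2O.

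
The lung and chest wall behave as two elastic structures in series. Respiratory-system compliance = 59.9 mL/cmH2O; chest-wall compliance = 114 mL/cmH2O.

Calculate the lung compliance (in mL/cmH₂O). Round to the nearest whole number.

126

1/CL = 1/Crs − 1/Ccw.
1/CL = 1/59.9 − 1/114 = 0.007923.
CL = 126.21 mL/cmH2O.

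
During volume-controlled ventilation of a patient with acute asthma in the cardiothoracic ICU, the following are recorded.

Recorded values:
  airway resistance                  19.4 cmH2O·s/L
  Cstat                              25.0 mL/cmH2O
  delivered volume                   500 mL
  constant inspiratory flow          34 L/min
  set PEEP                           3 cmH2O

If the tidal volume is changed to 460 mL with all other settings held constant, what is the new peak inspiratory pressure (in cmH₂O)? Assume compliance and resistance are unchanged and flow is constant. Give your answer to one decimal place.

Flow: 34 L/min ÷ 60 = 0.5667 L/s.
PIP = Vt/C + R·V̇ + PEEP (constant-flow equation of motion).
Only the elastic term changes: ΔPIP = ΔVt / C = (460 − 500) / 25.0 = -1.6 cmH2O.
Original PIP = 500/25.0 + 19.4×0.5667 + 3 = 33.994 cmH2O; new PIP = 33.994 + (-1.6) = 32.394 cmH2O.

32.4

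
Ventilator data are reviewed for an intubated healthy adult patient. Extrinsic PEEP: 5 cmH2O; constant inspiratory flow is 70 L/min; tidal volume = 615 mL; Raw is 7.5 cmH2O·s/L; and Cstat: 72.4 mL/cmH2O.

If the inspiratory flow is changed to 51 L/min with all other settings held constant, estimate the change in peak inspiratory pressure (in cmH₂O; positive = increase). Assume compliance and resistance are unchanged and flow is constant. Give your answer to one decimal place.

-2.4

Flow: 70 L/min ÷ 60 = 1.1667 L/s.
New flow: 51 L/min ÷ 60 = 0.85 L/s.
PIP = Vt/C + R·V̇ + PEEP (constant-flow equation of motion).
Only the resistive term changes: ΔPIP = R × ΔV̇ = 7.5 × (0.85 − 1.1667) = 7.5 × -0.3167 = -2.375 cmH2O.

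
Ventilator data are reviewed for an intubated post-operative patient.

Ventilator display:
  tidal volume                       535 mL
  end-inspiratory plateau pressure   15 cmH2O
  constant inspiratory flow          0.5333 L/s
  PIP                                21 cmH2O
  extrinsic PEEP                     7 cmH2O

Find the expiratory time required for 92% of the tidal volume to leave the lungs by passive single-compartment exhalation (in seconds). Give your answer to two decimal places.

R = (PIP − Pplat)/V̇ = (21 − 15) / 0.5333 = 6.0/0.5333 = 11.251 cmH2O·s/L.
C = Vt/(Pplat − PEEP) = 535.0 / (15 − 7) = 535.0/8.0 = 66.875 mL/cmH2O.
τ = R × C = 11.251 × 0.06688 L/cmH2O = 0.7525 s.
t = −τ·ln(1 − 0.92) = −0.7525·ln(0.08) = 1.901 s.

1.90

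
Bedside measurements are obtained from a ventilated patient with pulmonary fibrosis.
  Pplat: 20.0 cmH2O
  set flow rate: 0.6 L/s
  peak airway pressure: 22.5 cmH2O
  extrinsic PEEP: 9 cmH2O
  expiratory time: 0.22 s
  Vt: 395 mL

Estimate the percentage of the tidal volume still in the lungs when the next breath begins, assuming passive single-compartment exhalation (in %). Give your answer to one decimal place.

R = (PIP − Pplat)/V̇ = (22.5 − 20.0) / 0.6 = 2.5/0.6 = 4.167 cmH2O·s/L.
C = Vt/(Pplat − PEEP) = 395.0 / (20.0 − 9) = 395.0/11.0 = 35.909 mL/cmH2O.
τ = R × C = 4.167 × 0.03591 L/cmH2O = 0.1496 s.
Fraction remaining at end-expiration = e^(−Te/τ) = e^(−0.22/0.1496) = 0.2298 → 22.98%.

23.0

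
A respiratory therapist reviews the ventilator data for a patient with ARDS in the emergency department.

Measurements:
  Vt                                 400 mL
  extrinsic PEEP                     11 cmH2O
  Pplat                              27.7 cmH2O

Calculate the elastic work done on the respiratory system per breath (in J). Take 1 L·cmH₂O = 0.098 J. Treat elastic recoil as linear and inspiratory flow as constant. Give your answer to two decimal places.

0.33

Elastic work ≈ ½ × (Pplat − PEEP) × Vt = 0.5 × (27.7 − 11) × 0.400 L = 0.5 × 16.7 × 0.400 = 3.34 L·cmH2O.
× 0.098 J/(L·cmH2O) → 0.3273 J.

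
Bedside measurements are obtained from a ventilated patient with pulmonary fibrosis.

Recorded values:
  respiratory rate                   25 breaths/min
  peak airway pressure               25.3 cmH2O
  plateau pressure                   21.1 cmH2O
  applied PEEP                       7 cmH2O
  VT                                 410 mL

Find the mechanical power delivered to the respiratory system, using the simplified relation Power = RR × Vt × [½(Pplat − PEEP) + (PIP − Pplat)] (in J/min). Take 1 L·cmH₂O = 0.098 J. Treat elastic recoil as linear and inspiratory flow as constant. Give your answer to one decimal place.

Per-breath work = Vt × [½(Pplat−PEEP) + (PIP−Pplat)] = 0.410 × [0.5×14.1 + 4.2] = 0.410 × 11.25 = 4.613 L·cmH2O.
Power = 25 × 4.613 = 115.33 L·cmH2O/min.
× 0.098 J/(L·cmH2O) → 11.302 J/min.

11.3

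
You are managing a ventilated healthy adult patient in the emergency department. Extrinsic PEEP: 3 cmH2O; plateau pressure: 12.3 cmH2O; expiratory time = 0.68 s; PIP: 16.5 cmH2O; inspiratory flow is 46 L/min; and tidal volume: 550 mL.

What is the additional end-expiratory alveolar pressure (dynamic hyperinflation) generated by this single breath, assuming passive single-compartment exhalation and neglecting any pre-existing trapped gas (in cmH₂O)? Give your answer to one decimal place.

Flow: 46 L/min ÷ 60 = 0.7667 L/s.
R = (PIP − Pplat)/V̇ = (16.5 − 12.3) / 0.7667 = 4.2/0.7667 = 5.478 cmH2O·s/L.
C = Vt/(Pplat − PEEP) = 550.0 / (12.3 − 3) = 550.0/9.3 = 59.14 mL/cmH2O.
τ = R × C = 5.478 × 0.05914 L/cmH2O = 0.324 s.
Fraction remaining = e^(−Te/τ) = e^(−0.68/0.324) = 0.1226; trapped volume = 550.0 × 0.1226 = 67.43 mL.
Additional alveolar pressure from trapping ≈ V_trapped / C = 67.43 / 59.14 = 1.14 cmH2O.

1.1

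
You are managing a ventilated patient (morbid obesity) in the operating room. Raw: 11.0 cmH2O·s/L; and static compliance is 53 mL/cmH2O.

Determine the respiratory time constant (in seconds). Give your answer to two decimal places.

0.58

τ = R × C = 11.0 × 53 mL/cmH2O = 11.0 × 0.053 L/cmH2O = 0.583 s.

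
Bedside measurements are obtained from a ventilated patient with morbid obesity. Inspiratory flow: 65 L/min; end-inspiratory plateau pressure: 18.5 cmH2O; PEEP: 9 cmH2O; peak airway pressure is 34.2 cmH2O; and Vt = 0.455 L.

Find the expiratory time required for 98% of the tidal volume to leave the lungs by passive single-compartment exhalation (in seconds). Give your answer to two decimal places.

Flow: 65 L/min ÷ 60 = 1.0833 L/s.
R = (PIP − Pplat)/V̇ = (34.2 − 18.5) / 1.0833 = 15.7/1.0833 = 14.493 cmH2O·s/L.
C = Vt/(Pplat − PEEP) = 455.0 / (18.5 − 9) = 455.0/9.5 = 47.895 mL/cmH2O.
τ = R × C = 14.493 × 0.0479 L/cmH2O = 0.6942 s.
t = −τ·ln(1 − 0.98) = −0.6942·ln(0.02) = 2.716 s.

2.72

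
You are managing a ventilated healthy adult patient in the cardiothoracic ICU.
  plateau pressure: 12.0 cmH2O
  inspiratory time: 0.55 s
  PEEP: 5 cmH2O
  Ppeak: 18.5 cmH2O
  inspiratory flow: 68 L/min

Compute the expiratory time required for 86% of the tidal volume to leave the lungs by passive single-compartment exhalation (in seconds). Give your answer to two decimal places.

1.00

Flow: 68 L/min ÷ 60 = 1.1333 L/s.
Vt = flow × Ti = 1.1333 L/s × 0.55 s × 1000 mL/L = 623.32 mL.
R = (PIP − Pplat)/V̇ = (18.5 − 12.0) / 1.1333 = 6.5/1.1333 = 5.735 cmH2O·s/L.
C = Vt/(Pplat − PEEP) = 623.32 / (12.0 − 5) = 623.32/7.0 = 89.046 mL/cmH2O.
τ = R × C = 5.735 × 0.08905 L/cmH2O = 0.5107 s.
t = −τ·ln(1 − 0.86) = −0.5107·ln(0.14) = 1.004 s.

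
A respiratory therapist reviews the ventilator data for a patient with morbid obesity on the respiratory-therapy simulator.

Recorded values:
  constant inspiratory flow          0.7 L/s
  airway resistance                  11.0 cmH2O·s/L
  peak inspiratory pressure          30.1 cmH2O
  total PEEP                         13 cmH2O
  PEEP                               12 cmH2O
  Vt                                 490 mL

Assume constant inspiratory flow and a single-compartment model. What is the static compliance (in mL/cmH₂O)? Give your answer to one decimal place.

52.1

Total PEEP = 13 cmH2O (set 12 + intrinsic 1); this is the baseline alveolar pressure.
Equation of motion (constant flow): PIP = Vt/C + R·V̇ + PEEP.
Vt/C = PIP − R·V̇ − PEEP = 30.1 − 11.0×0.7 − 13 = 30.1 − 7.7 − 13 = 9.4 cmH2O.
C = Vt / 9.4 = 490 / 9.4 = 52.128 mL/cmH2O.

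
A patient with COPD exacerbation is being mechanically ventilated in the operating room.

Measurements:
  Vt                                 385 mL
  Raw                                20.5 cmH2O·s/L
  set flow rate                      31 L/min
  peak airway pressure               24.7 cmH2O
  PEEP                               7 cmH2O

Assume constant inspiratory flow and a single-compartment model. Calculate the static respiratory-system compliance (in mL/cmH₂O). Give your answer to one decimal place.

54.2

Flow: 31 L/min ÷ 60 = 0.5167 L/s.
Equation of motion (constant flow): PIP = Vt/C + R·V̇ + PEEP.
Vt/C = PIP − R·V̇ − PEEP = 24.7 − 20.5×0.5167 − 7 = 24.7 − 10.592 − 7 = 7.108 cmH2O.
C = Vt / 7.108 = 385 / 7.108 = 54.164 mL/cmH2O.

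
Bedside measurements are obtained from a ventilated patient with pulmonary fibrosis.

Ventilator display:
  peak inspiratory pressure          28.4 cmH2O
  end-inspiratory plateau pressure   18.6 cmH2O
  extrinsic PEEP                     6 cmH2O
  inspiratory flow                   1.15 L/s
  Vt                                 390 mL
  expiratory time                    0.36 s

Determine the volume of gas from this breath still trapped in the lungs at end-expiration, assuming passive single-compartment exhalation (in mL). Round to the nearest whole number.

100

R = (PIP − Pplat)/V̇ = (28.4 − 18.6) / 1.15 = 9.8/1.15 = 8.522 cmH2O·s/L.
C = Vt/(Pplat − PEEP) = 390.0 / (18.6 − 6) = 390.0/12.6 = 30.952 mL/cmH2O.
τ = R × C = 8.522 × 0.03095 L/cmH2O = 0.2638 s.
Fraction remaining = e^(−Te/τ) = e^(−0.36/0.2638) = 0.2555.
Trapped volume = 390.0 × 0.2555 = 99.645 mL.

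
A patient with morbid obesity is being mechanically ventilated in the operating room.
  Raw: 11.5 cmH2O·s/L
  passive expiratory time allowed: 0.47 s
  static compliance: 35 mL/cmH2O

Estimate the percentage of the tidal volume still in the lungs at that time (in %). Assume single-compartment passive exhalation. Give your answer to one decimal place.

31.1

τ = R × C = 11.5 × 35 mL/cmH2O = 11.5 × 0.035 L/cmH2O = 0.4025 s.
Passive exhalation: V(t)/V₀ = e^(−t/τ) = e^(−0.47/0.4025) = 0.3111.
Fraction remaining = 0.3111 → 31.11%.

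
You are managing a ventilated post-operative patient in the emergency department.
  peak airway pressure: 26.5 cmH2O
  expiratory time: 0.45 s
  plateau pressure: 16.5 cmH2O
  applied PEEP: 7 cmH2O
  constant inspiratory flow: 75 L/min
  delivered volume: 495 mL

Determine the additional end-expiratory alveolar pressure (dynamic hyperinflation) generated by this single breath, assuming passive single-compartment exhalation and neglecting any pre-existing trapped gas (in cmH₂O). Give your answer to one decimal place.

Flow: 75 L/min ÷ 60 = 1.25 L/s.
R = (PIP − Pplat)/V̇ = (26.5 − 16.5) / 1.25 = 10.0/1.25 = 8.0 cmH2O·s/L.
C = Vt/(Pplat − PEEP) = 495.0 / (16.5 − 7) = 495.0/9.5 = 52.105 mL/cmH2O.
τ = R × C = 8.0 × 0.05211 L/cmH2O = 0.4169 s.
Fraction remaining = e^(−Te/τ) = e^(−0.45/0.4169) = 0.3398; trapped volume = 495.0 × 0.3398 = 168.2 mL.
Additional alveolar pressure from trapping ≈ V_trapped / C = 168.2 / 52.105 = 3.228 cmH2O.

3.2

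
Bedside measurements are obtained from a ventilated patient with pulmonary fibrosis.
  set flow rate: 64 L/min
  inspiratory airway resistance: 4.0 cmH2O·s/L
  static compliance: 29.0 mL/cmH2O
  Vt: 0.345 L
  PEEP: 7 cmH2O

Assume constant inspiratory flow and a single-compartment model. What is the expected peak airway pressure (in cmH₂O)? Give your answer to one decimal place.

Flow: 64 L/min ÷ 60 = 1.0667 L/s.
Equation of motion (constant flow): PIP = Vt/C + R·V̇ + PEEP.
PIP = 345/29.0 + 4.0×1.0667 + 7 = 11.897 + 4.267 + 7 = 23.164 cmH2O.

23.2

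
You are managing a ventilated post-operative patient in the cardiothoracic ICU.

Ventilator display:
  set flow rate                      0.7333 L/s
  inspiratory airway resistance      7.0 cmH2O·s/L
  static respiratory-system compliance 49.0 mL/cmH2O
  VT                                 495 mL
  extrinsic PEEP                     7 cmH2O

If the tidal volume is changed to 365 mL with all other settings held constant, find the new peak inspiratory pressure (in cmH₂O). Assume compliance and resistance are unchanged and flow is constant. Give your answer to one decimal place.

19.6

PIP = Vt/C + R·V̇ + PEEP (constant-flow equation of motion).
Only the elastic term changes: ΔPIP = ΔVt / C = (365 − 495) / 49.0 = -2.653 cmH2O.
Original PIP = 495/49.0 + 7.0×0.7333 + 7 = 22.235 cmH2O; new PIP = 22.235 + (-2.653) = 19.582 cmH2O.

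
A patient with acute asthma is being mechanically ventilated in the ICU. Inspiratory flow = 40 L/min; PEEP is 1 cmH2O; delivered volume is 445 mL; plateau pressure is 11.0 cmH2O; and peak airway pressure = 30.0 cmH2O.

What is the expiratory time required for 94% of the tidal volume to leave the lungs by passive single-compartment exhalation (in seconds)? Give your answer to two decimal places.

Flow: 40 L/min ÷ 60 = 0.6667 L/s.
R = (PIP − Pplat)/V̇ = (30.0 − 11.0) / 0.6667 = 19.0/0.6667 = 28.499 cmH2O·s/L.
C = Vt/(Pplat − PEEP) = 445.0 / (11.0 − 1) = 445.0/10.0 = 44.5 mL/cmH2O.
τ = R × C = 28.499 × 0.0445 L/cmH2O = 1.268 s.
t = −τ·ln(1 − 0.94) = −1.268·ln(0.06) = 3.567 s.

3.57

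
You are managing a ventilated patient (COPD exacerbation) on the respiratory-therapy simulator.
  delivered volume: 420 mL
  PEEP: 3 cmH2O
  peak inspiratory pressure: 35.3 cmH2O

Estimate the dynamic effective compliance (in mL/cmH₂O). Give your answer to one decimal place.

13.0

Dynamic compliance = Vt / (PIP − PEEP) = 420 / (35.3 − 3) = 420 / 32.3 = 13.003 mL/cmH2O.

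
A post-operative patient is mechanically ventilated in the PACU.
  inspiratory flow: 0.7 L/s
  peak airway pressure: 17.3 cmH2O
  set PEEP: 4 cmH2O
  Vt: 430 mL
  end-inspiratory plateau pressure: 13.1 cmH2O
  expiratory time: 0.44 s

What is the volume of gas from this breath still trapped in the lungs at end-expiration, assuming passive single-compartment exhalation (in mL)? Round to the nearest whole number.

R = (PIP − Pplat)/V̇ = (17.3 − 13.1) / 0.7 = 4.2/0.7 = 6.0 cmH2O·s/L.
C = Vt/(Pplat − PEEP) = 430.0 / (13.1 − 4) = 430.0/9.1 = 47.253 mL/cmH2O.
τ = R × C = 6.0 × 0.04725 L/cmH2O = 0.2835 s.
Fraction remaining = e^(−Te/τ) = e^(−0.44/0.2835) = 0.2118.
Trapped volume = 430.0 × 0.2118 = 91.074 mL.

91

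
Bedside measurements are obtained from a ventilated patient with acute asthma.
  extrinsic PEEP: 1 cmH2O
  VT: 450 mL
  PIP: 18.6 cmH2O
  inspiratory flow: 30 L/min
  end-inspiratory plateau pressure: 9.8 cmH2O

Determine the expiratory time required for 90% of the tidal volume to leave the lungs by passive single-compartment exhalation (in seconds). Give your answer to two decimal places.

Flow: 30 L/min ÷ 60 = 0.5 L/s.
R = (PIP − Pplat)/V̇ = (18.6 − 9.8) / 0.5 = 8.8/0.5 = 17.6 cmH2O·s/L.
C = Vt/(Pplat − PEEP) = 450.0 / (9.8 − 1) = 450.0/8.8 = 51.136 mL/cmH2O.
τ = R × C = 17.6 × 0.05114 L/cmH2O = 0.9001 s.
t = −τ·ln(1 − 0.90) = −0.9001·ln(0.1) = 2.073 s.

2.07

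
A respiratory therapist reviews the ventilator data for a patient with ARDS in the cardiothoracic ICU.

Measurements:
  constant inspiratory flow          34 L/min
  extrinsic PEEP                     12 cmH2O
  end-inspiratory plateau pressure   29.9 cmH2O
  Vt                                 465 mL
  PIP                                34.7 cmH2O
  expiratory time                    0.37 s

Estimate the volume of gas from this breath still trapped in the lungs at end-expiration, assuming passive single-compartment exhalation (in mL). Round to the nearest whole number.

87

Flow: 34 L/min ÷ 60 = 0.5667 L/s.
R = (PIP − Pplat)/V̇ = (34.7 − 29.9) / 0.5667 = 4.8/0.5667 = 8.47 cmH2O·s/L.
C = Vt/(Pplat − PEEP) = 465.0 / (29.9 − 12) = 465.0/17.9 = 25.978 mL/cmH2O.
τ = R × C = 8.47 × 0.02598 L/cmH2O = 0.2201 s.
Fraction remaining = e^(−Te/τ) = e^(−0.37/0.2201) = 0.1862.
Trapped volume = 465.0 × 0.1862 = 86.583 mL.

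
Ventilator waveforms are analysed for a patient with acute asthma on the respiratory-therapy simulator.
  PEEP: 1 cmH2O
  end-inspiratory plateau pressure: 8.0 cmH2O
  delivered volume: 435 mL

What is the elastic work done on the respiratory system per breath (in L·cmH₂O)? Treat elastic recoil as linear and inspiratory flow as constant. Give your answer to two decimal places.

Elastic work ≈ ½ × (Pplat − PEEP) × Vt = 0.5 × (8.0 − 1) × 0.435 L = 0.5 × 7.0 × 0.435 = 1.523 L·cmH2O.

1.52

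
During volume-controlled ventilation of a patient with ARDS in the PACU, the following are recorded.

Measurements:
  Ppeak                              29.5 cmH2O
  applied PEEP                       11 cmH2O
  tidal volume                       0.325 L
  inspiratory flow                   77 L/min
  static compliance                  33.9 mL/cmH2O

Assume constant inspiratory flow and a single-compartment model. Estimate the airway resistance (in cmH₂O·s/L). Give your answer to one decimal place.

Flow: 77 L/min ÷ 60 = 1.2833 L/s.
Equation of motion (constant flow): PIP = Vt/C + R·V̇ + PEEP.
R·V̇ = PIP − Vt/C − PEEP = 29.5 − 325/33.9 − 11 = 29.5 − 9.587 − 11 = 8.913 cmH2O.
R = 8.913 / 1.2833 = 6.945 cmH2O·s/L.

6.9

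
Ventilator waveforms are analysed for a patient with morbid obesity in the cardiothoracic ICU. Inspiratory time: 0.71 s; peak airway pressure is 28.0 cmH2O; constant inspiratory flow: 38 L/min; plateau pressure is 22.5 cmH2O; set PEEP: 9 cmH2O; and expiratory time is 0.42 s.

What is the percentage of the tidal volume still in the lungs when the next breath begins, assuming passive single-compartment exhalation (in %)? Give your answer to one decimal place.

23.4

Flow: 38 L/min ÷ 60 = 0.6333 L/s.
Vt = flow × Ti = 0.6333 L/s × 0.71 s × 1000 mL/L = 449.64 mL.
R = (PIP − Pplat)/V̇ = (28.0 − 22.5) / 0.6333 = 5.5/0.6333 = 8.685 cmH2O·s/L.
C = Vt/(Pplat − PEEP) = 449.64 / (22.5 − 9) = 449.64/13.5 = 33.307 mL/cmH2O.
τ = R × C = 8.685 × 0.03331 L/cmH2O = 0.2893 s.
Fraction remaining at end-expiration = e^(−Te/τ) = e^(−0.42/0.2893) = 0.2342 → 23.42%.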